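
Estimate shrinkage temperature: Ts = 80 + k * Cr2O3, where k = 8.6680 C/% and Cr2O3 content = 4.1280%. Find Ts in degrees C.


Formula: Ts = 80 + k * Cr2O3
Substituting: Ts = 80 + 8.6680 * 4.1280
Result: 115.7815 C


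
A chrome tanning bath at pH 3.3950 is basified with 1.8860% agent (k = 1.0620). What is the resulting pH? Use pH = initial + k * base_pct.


Formula: pH_final = pH_initial + k * base_pct
Substituting: pH_final = 3.3950 + 1.0620 * 1.8860
Result: 5.3979


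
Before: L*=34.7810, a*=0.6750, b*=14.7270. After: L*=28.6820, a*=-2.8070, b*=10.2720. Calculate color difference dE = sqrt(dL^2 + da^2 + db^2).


dL = -6.0990, da = -3.4820, db = -4.4550
dE = sqrt((-6.0990)^2 + (-3.4820)^2 + (-4.4550)^2) = 8.3168


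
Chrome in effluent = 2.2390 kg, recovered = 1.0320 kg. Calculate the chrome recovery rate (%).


Formula: Recovery = recovered / input * 100
Substituting: Recovery = 1.0320 / 2.2390 * 100
Result: 46.0920 %


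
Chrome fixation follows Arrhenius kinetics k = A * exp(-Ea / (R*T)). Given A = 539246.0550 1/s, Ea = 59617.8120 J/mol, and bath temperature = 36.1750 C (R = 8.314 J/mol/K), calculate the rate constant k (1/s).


T_K = T_C + 273.15 = 36.1750 + 273.15 = 309.3250 K
exponent = -Ea / (R * T_K) = -59617.8120 / (8.314 * 309.3250) = -23.1820
k = A * exp(exponent) = 539246.0550 * exp(-23.1820) = 4.6129e-05 1/s


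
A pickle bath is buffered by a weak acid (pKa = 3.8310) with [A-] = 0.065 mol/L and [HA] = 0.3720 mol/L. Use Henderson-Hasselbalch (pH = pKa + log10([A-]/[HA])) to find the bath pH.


ratio = [A-] / [HA] = 0.065 / 0.3720 = 0.1747
log10(ratio) = -0.7576
pH = pKa + log10(ratio) = 3.8310 - 0.7576 = 3.0734


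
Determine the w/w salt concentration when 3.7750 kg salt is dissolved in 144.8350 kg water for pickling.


Formula: Conc = salt / (water + salt) * 100
Substituting: Conc = 3.7750 / (144.8350 + 3.7750) * 100
Result: 2.5402 %


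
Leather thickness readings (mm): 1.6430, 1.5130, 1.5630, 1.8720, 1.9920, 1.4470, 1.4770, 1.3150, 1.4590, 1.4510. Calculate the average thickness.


Formula: Average = sum / n
Substituting: Average = 15.7320 / 10
Result: 1.5732 mm


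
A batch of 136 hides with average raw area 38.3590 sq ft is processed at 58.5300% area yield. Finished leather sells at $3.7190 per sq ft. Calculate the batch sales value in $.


Raw_total = N * avg_area = 136 * 38.3590 = 5216.8240 sq ft
Finished = Raw_total * yield / 100 = 5216.8240 * 58.5300 / 100 = 3053.4071 sq ft
Value = Finished * price = 3053.4071 * 3.7190 = 11355.6210 $


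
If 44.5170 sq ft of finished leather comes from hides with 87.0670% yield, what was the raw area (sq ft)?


Formula: raw = finished * 100 / yield
Substituting: raw = 44.5170 * 100 / 87.0670
Result: 51.1296 sq ft


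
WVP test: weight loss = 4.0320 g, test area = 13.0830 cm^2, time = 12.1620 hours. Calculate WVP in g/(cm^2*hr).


Formula: WVP = loss / (area * time)
Substituting: WVP = 4.0320 / (13.0830 * 12.1620)
Result: 0.0253401 g/(cm^2*hr)


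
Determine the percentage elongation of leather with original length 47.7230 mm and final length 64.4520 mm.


Formula: Elongation = (Lf - L0) / L0 * 100
Substituting: Elongation = (64.4520 - 47.7230) / 47.7230 * 100
Result: 35.0544 %


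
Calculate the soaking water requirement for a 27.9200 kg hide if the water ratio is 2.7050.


Formula: Water = hide_weight * ratio
Substituting: Water = 27.9200 * 2.7050
Result: 75.5236 kg


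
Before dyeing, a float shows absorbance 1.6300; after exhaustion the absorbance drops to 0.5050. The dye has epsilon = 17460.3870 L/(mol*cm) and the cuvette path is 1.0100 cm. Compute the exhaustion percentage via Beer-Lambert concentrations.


c_initial = A_i / (epsilon * l) = 1.6300 / (17460.3870 * 1.0100) = 9.2430e-05 mol/L
c_final = A_f / (epsilon * l) = 0.5050 / (17460.3870 * 1.0100) = 2.8636e-05 mol/L
Exhaustion = (c_initial - c_final) / c_initial * 100 = (9.2430e-05 - 2.8636e-05) / 9.2430e-05 * 100 = 69.0184 %


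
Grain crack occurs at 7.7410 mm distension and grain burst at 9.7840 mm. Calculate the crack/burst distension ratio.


Formula: Ratio = crack / burst
Substituting: Ratio = 7.7410 / 9.7840
Result: 0.7912


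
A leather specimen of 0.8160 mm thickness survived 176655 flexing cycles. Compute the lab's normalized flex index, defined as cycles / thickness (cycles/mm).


Formula: Index = cycles / thickness
Substituting: Index = 176655 / 0.8160
Result: 216488.9706 cycles/mm


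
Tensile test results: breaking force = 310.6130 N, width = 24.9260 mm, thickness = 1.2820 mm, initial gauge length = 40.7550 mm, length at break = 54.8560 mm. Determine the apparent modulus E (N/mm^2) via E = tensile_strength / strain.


TS = F / (w * t) = 310.6130 / (24.9260 * 1.2820) = 9.7203 N/mm^2
strain = (Lf - L0) / L0 = (54.8560 - 40.7550) / 40.7550 = 0.3460
E = TS / strain = 9.7203 / 0.3460 = 28.0938 N/mm^2


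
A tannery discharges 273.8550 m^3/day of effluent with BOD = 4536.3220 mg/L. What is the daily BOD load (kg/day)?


Formula: BOD_load = volume * conc / 1000
Substituting: BOD_load = 273.8550 * 4536.3220 / 1000
Result: 1242.2945 kg/day


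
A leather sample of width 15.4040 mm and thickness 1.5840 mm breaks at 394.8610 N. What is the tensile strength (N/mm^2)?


Formula: TS = force / (width * thickness)
Substituting: TS = 394.8610 / (15.4040 * 1.5840)
Result: 16.1829 N/mm^2


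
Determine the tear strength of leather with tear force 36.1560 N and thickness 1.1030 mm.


Formula: Tear strength = force / thickness
Substituting: Tear strength = 36.1560 / 1.1030
Result: 32.7797 N/mm


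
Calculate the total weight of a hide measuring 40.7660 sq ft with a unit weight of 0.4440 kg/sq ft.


Formula: Weight = area * weight_per_sqft
Substituting: Weight = 40.7660 * 0.4440
Result: 18.1001 kg


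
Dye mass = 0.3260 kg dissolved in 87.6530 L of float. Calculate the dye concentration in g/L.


Formula: Conc = dye_mass(kg) / volume(L) * 1000
Substituting: Conc = 0.3260 / 87.6530 * 1000
Result: 3.7192 g/L


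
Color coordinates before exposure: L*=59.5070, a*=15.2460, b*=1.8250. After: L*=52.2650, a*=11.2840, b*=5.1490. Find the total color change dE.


dL = -7.2420, da = -3.9620, db = 3.3240
dE = sqrt((-7.2420)^2 + (-3.9620)^2 + 3.3240^2) = 8.8990


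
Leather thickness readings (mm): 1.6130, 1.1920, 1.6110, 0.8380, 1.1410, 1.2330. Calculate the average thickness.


Formula: Average = sum / n
Substituting: Average = 7.6280 / 6
Result: 1.2713 mm


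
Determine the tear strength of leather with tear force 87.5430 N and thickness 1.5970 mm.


Formula: Tear strength = force / thickness
Substituting: Tear strength = 87.5430 / 1.5970
Result: 54.8172 N/mm


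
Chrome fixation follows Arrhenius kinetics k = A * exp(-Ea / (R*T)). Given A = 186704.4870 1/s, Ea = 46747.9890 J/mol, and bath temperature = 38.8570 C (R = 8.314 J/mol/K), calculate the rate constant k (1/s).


T_K = T_C + 273.15 = 38.8570 + 273.15 = 312.0070 K
exponent = -Ea / (R * T_K) = -46747.9890 / (8.314 * 312.0070) = -18.0214
k = A * exp(exponent) = 186704.4870 * exp(-18.0214) = 0.0027833 1/s


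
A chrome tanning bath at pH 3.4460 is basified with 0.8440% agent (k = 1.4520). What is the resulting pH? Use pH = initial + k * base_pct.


Formula: pH_final = pH_initial + k * base_pct
Substituting: pH_final = 3.4460 + 1.4520 * 0.8440
Result: 4.6715


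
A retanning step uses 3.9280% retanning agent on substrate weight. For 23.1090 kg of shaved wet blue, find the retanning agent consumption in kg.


Formula: Retan = substrate * pct / 100
Substituting: Retan = 23.1090 * 3.9280 / 100
Result: 0.9077 kg


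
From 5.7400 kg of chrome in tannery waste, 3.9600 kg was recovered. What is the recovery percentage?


Formula: Recovery = recovered / input * 100
Substituting: Recovery = 3.9600 / 5.7400 * 100
Result: 68.9895 %


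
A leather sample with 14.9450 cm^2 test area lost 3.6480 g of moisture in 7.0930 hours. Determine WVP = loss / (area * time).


Formula: WVP = loss / (area * time)
Substituting: WVP = 3.6480 / (14.9450 * 7.0930)
Result: 0.0344135 g/(cm^2*hr)


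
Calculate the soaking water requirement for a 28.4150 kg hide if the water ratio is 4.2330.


Formula: Water = hide_weight * ratio
Substituting: Water = 28.4150 * 4.2330
Result: 120.2807 kg


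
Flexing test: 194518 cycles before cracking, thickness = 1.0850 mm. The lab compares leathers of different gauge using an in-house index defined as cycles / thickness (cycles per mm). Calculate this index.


Formula: Index = cycles / thickness
Substituting: Index = 194518 / 1.0850
Result: 179279.2627 cycles/mm


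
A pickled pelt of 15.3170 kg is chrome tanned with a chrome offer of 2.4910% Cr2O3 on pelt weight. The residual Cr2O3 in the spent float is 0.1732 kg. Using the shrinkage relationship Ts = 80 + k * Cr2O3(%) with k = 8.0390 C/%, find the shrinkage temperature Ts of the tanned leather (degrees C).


Offered = pelt * offer_pct / 100 = 15.3170 * 2.4910 / 100 = 0.3815 kg
Uptake = offered - residual = 0.3815 - 0.1732 = 0.2083 kg
Cr2O3% on pelt = uptake / pelt * 100 = 0.2083 / 15.3170 * 100 = 1.3602 %
Ts = 80 + k * Cr2O3% = 80 + 8.0390 * 1.3602 = 90.9349 C


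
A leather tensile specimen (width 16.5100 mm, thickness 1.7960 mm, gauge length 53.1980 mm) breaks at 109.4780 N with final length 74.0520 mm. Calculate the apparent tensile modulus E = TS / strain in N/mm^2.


TS = F / (w * t) = 109.4780 / (16.5100 * 1.7960) = 3.6921 N/mm^2
strain = (Lf - L0) / L0 = (74.0520 - 53.1980) / 53.1980 = 0.3920
E = TS / strain = 3.6921 / 0.3920 = 9.4184 N/mm^2


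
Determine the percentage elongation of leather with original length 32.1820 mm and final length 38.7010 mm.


Formula: Elongation = (Lf - L0) / L0 * 100
Substituting: Elongation = (38.7010 - 32.1820) / 32.1820 * 100
Result: 20.2567 %


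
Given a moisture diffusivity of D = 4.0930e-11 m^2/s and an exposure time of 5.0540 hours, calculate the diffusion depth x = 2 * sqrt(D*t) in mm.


t = 5.0540 hr * 3600 = 18194.4000 s
D * t = 4.0930e-11 * 18194.4000 = 7.4470e-07
x = 2 * sqrt(D*t) = 2 * sqrt(7.4470e-07) = 0.00172592 m = 1.7259 mm


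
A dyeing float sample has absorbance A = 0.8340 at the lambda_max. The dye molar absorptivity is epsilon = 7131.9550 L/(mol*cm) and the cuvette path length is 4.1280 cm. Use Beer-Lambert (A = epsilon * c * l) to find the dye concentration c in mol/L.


Formula: c = A / (epsilon * l)
Substituting: c = 0.8340 / (7131.9550 * 4.1280)
Result: 2.8328e-05 mol/L


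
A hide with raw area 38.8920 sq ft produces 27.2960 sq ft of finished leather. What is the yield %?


Formula: Yield = finished / raw * 100
Substituting: Yield = 27.2960 / 38.8920 * 100
Result: 70.1841 %


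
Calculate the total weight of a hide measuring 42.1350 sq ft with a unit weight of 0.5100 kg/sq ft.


Formula: Weight = area * weight_per_sqft
Substituting: Weight = 42.1350 * 0.5100
Result: 21.4888 kg


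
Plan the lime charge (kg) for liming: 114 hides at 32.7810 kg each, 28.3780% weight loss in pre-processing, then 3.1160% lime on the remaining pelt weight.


Total_raw = N * avg_wt = 114 * 32.7810 = 3737.0340 kg
Substrate = Total_raw * (1 - loss/100) = 3737.0340 * (1 - 28.3780/100) = 2676.5385 kg
Lime = Substrate * pct / 100 = 2676.5385 * 3.1160 / 100 = 83.4009 kg


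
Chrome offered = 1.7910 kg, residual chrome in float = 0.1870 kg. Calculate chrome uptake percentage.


Formula: Uptake = (offered - residual) / offered * 100
Substituting: Uptake = (1.7910 - 0.1870) / 1.7910 * 100
Result: 89.5589 %


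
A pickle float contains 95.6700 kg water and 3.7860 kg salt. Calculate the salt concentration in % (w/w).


Formula: Conc = salt / (water + salt) * 100
Substituting: Conc = 3.7860 / (95.6700 + 3.7860) * 100
Result: 3.8067 %


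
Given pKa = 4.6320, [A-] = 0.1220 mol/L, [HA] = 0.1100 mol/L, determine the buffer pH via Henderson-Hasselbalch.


ratio = [A-] / [HA] = 0.1220 / 0.1100 = 1.1091
log10(ratio) = 0.0449671
pH = pKa + log10(ratio) = 4.6320 + 0.0449671 = 4.6770


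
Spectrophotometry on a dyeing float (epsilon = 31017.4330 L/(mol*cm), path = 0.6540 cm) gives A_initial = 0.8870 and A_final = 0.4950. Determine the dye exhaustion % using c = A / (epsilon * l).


c_initial = A_i / (epsilon * l) = 0.8870 / (31017.4330 * 0.6540) = 4.3726e-05 mol/L
c_final = A_f / (epsilon * l) = 0.4950 / (31017.4330 * 0.6540) = 2.4402e-05 mol/L
Exhaustion = (c_initial - c_final) / c_initial * 100 = (4.3726e-05 - 2.4402e-05) / 4.3726e-05 * 100 = 44.1939 %


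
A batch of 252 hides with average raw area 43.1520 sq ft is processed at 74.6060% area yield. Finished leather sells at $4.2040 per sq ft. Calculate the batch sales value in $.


Raw_total = N * avg_area = 252 * 43.1520 = 10874.3040 sq ft
Finished = Raw_total * yield / 100 = 10874.3040 * 74.6060 / 100 = 8112.8832 sq ft
Value = Finished * price = 8112.8832 * 4.2040 = 34106.5612 $


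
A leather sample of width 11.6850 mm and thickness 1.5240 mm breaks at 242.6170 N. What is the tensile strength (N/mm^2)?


Formula: TS = force / (width * thickness)
Substituting: TS = 242.6170 / (11.6850 * 1.5240)
Result: 13.6241 N/mm^2


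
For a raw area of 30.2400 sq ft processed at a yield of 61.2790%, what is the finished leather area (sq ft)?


Formula: finished = raw * yield / 100
Substituting: finished = 30.2400 * 61.2790 / 100
Result: 18.5308 sq ft


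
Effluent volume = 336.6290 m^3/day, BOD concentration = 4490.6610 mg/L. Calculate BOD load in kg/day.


Formula: BOD_load = volume * conc / 1000
Substituting: BOD_load = 336.6290 * 4490.6610 / 1000
Result: 1511.6867 kg/day


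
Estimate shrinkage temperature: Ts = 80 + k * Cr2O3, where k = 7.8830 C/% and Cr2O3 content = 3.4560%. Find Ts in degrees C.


Formula: Ts = 80 + k * Cr2O3
Substituting: Ts = 80 + 7.8830 * 3.4560
Result: 107.2436 C


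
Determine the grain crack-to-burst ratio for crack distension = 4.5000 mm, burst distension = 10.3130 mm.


Formula: Ratio = crack / burst
Substituting: Ratio = 4.5000 / 10.3130
Result: 0.4363


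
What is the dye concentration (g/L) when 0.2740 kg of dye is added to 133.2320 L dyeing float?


Formula: Conc = dye_mass(kg) / volume(L) * 1000
Substituting: Conc = 0.2740 / 133.2320 * 1000
Result: 2.0566 g/L


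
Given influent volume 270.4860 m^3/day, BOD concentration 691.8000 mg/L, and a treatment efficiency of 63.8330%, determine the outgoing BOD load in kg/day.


Load_in = volume * conc / 1000 = 270.4860 * 691.8000 / 1000 = 187.1222 kg/day
Removed = Load_in * eff / 100 = 187.1222 * 63.8330 / 100 = 119.4457 kg/day
Load_out = Load_in - Removed = 187.1222 - 119.4457 = 67.6765 kg/day


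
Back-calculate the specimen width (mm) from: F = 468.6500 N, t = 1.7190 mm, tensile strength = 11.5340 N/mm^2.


Formula: w = F / (TS * t)
Substituting: w = 468.6500 / (11.5340 * 1.7190)
Result: 23.6370 mm


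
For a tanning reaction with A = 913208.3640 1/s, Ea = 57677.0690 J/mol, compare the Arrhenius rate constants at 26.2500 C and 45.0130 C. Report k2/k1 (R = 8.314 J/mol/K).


T1 = 26.2500 + 273.15 = 299.4000 K; T2 = 45.0130 + 273.15 = 318.1630 K
k1 = A * exp(-Ea/(R*T1)) = 913208.3640 * exp(-57677.0690/(8.314*299.4000)) = 7.8997e-05 1/s
k2 = A * exp(-Ea/(R*T2)) = 913208.3640 * exp(-57677.0690/(8.314*318.1630)) = 3.0978e-04 1/s
k2/k1 = 3.0978e-04 / 7.8997e-05 = 3.9214


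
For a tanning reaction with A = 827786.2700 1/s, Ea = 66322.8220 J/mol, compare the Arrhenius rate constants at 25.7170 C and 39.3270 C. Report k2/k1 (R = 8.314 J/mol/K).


T1 = 25.7170 + 273.15 = 298.8670 K; T2 = 39.3270 + 273.15 = 312.4770 K
k1 = A * exp(-Ea/(R*T1)) = 827786.2700 * exp(-66322.8220/(8.314*298.8670)) = 2.1178e-06 1/s
k2 = A * exp(-Ea/(R*T2)) = 827786.2700 * exp(-66322.8220/(8.314*312.4770)) = 6.7731e-06 1/s
k2/k1 = 6.7731e-06 / 2.1178e-06 = 3.1981


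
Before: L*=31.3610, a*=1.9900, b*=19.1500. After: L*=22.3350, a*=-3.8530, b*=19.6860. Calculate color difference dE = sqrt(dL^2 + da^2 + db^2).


dL = -9.0260, da = -5.8430, db = 0.5360
dE = sqrt((-9.0260)^2 + (-5.8430)^2 + 0.5360^2) = 10.7655


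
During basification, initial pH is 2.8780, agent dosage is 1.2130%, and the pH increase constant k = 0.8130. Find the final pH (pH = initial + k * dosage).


Formula: pH_final = pH_initial + k * base_pct
Substituting: pH_final = 2.8780 + 0.8130 * 1.2130
Result: 3.8642


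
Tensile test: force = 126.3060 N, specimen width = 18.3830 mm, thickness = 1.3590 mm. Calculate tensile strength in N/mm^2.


Formula: TS = force / (width * thickness)
Substituting: TS = 126.3060 / (18.3830 * 1.3590)
Result: 5.0558 N/mm^2


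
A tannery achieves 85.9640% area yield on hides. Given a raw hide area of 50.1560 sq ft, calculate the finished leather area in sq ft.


Formula: finished = raw * yield / 100
Substituting: finished = 50.1560 * 85.9640 / 100
Result: 43.1161 sq ft


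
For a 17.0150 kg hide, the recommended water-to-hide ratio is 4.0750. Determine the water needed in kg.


Formula: Water = hide_weight * ratio
Substituting: Water = 17.0150 * 4.0750
Result: 69.3361 kg


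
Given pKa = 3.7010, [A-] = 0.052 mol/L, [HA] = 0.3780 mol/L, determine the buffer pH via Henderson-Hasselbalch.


ratio = [A-] / [HA] = 0.052 / 0.3780 = 0.1376
log10(ratio) = -0.8615
pH = pKa + log10(ratio) = 3.7010 - 0.8615 = 2.8395


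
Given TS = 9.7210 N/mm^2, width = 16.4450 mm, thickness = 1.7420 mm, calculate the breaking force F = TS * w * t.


Formula: F = TS * w * t
Substituting: F = 9.7210 * 16.4450 * 1.7420
Result: 278.4793 N


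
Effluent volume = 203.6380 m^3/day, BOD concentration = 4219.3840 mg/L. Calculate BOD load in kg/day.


Formula: BOD_load = volume * conc / 1000
Substituting: BOD_load = 203.6380 * 4219.3840 / 1000
Result: 859.2269 kg/day


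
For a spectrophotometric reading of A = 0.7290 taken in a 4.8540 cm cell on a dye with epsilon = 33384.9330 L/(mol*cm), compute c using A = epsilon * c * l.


Formula: c = A / (epsilon * l)
Substituting: c = 0.7290 / (33384.9330 * 4.8540)
Result: 4.4986e-06 mol/L


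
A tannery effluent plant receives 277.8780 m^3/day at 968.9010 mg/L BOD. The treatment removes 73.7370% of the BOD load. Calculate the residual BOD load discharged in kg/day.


Load_in = volume * conc / 1000 = 277.8780 * 968.9010 / 1000 = 269.2363 kg/day
Removed = Load_in * eff / 100 = 269.2363 * 73.7370 / 100 = 198.5267 kg/day
Load_out = Load_in - Removed = 269.2363 - 198.5267 = 70.7095 kg/day


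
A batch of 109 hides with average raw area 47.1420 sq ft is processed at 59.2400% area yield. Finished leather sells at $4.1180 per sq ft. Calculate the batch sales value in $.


Raw_total = N * avg_area = 109 * 47.1420 = 5138.4780 sq ft
Finished = Raw_total * yield / 100 = 5138.4780 * 59.2400 / 100 = 3044.0344 sq ft
Value = Finished * price = 3044.0344 * 4.1180 = 12535.3335 $


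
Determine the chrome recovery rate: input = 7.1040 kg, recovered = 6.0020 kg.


Formula: Recovery = recovered / input * 100
Substituting: Recovery = 6.0020 / 7.1040 * 100
Result: 84.4876 %


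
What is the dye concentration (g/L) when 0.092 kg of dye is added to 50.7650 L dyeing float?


Formula: Conc = dye_mass(kg) / volume(L) * 1000
Substituting: Conc = 0.092 / 50.7650 * 1000
Result: 1.8123 g/L


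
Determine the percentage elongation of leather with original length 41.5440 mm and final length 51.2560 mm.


Formula: Elongation = (Lf - L0) / L0 * 100
Substituting: Elongation = (51.2560 - 41.5440) / 41.5440 * 100
Result: 23.3776 %


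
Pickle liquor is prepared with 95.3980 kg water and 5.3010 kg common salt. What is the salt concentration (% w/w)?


Formula: Conc = salt / (water + salt) * 100
Substituting: Conc = 5.3010 / (95.3980 + 5.3010) * 100
Result: 5.2642 %


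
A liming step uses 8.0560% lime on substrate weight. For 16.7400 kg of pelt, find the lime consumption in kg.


Formula: Lime = substrate * pct / 100
Substituting: Lime = 16.7400 * 8.0560 / 100
Result: 1.3486 kg


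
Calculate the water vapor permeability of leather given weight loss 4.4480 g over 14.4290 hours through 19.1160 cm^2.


Formula: WVP = loss / (area * time)
Substituting: WVP = 4.4480 / (19.1160 * 14.4290)
Result: 0.0161262 g/(cm^2*hr)


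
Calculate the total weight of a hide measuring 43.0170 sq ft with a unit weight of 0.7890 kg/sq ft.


Formula: Weight = area * weight_per_sqft
Substituting: Weight = 43.0170 * 0.7890
Result: 33.9404 kg


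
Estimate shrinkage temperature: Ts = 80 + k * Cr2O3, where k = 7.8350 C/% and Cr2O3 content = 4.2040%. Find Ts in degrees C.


Formula: Ts = 80 + k * Cr2O3
Substituting: Ts = 80 + 7.8350 * 4.2040
Result: 112.9383 C


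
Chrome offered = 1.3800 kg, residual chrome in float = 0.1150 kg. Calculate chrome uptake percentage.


Formula: Uptake = (offered - residual) / offered * 100
Substituting: Uptake = (1.3800 - 0.1150) / 1.3800 * 100
Result: 91.6667 %


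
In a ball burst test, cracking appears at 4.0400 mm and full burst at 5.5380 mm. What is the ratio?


Formula: Ratio = crack / burst
Substituting: Ratio = 4.0400 / 5.5380
Result: 0.7295


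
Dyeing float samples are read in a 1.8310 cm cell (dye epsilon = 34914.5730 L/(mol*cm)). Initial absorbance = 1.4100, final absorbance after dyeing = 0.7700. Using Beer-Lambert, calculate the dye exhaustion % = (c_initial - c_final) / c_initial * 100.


c_initial = A_i / (epsilon * l) = 1.4100 / (34914.5730 * 1.8310) = 2.2056e-05 mol/L
c_final = A_f / (epsilon * l) = 0.7700 / (34914.5730 * 1.8310) = 1.2045e-05 mol/L
Exhaustion = (c_initial - c_final) / c_initial * 100 = (2.2056e-05 - 1.2045e-05) / 2.2056e-05 * 100 = 45.3901 %


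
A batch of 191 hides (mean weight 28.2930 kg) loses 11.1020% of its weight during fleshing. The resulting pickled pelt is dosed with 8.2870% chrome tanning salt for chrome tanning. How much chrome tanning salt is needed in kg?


Total_raw = N * avg_wt = 191 * 28.2930 = 5403.9630 kg
Substrate = Total_raw * (1 - loss/100) = 5403.9630 * (1 - 11.1020/100) = 4804.0150 kg
Chrome = Substrate * pct / 100 = 4804.0150 * 8.2870 / 100 = 398.1087 kg


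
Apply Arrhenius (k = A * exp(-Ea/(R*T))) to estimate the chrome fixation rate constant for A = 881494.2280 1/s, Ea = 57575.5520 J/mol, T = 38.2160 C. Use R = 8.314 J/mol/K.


T_K = T_C + 273.15 = 38.2160 + 273.15 = 311.3660 K
exponent = -Ea / (R * T_K) = -57575.5520 / (8.314 * 311.3660) = -22.2411
k = A * exp(exponent) = 881494.2280 * exp(-22.2411) = 1.9320e-04 1/s


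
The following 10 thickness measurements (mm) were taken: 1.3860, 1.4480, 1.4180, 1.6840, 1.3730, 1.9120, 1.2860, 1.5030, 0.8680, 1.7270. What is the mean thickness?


Formula: Average = sum / n
Substituting: Average = 14.6050 / 10
Result: 1.4605 mm


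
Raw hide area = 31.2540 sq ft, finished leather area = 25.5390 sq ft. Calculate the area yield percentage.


Formula: Yield = finished / raw * 100
Substituting: Yield = 25.5390 / 31.2540 * 100
Result: 81.7143 %


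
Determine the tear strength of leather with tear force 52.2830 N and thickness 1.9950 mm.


Formula: Tear strength = force / thickness
Substituting: Tear strength = 52.2830 / 1.9950
Result: 26.2070 N/mm


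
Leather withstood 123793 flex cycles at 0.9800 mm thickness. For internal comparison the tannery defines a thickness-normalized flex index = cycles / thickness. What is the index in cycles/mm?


Formula: Index = cycles / thickness
Substituting: Index = 123793 / 0.9800
Result: 126319.3878 cycles/mm


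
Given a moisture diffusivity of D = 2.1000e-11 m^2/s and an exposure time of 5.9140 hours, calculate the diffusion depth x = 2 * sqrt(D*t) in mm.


t = 5.9140 hr * 3600 = 21290.4000 s
D * t = 2.1000e-11 * 21290.4000 = 4.4710e-07
x = 2 * sqrt(D*t) = 2 * sqrt(4.4710e-07) = 0.00133731 m = 1.3373 mm


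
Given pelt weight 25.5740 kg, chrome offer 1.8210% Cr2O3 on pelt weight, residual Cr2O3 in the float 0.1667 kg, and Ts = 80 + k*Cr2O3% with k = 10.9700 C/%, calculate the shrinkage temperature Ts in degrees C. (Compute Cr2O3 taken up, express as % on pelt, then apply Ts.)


Offered = pelt * offer_pct / 100 = 25.5740 * 1.8210 / 100 = 0.4657 kg
Uptake = offered - residual = 0.4657 - 0.1667 = 0.2990 kg
Cr2O3% on pelt = uptake / pelt * 100 = 0.2990 / 25.5740 * 100 = 1.1692 %
Ts = 80 + k * Cr2O3% = 80 + 10.9700 * 1.1692 = 92.8258 C


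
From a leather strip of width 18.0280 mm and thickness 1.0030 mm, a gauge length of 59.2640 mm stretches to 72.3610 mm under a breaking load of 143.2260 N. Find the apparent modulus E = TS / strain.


TS = F / (w * t) = 143.2260 / (18.0280 * 1.0030) = 7.9209 N/mm^2
strain = (Lf - L0) / L0 = (72.3610 - 59.2640) / 59.2640 = 0.2210
E = TS / strain = 7.9209 / 0.2210 = 35.8420 N/mm^2


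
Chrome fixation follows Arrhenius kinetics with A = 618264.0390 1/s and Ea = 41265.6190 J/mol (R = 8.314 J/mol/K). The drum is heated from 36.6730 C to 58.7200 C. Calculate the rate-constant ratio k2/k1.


T1 = 36.6730 + 273.15 = 309.8230 K; T2 = 58.7200 + 273.15 = 331.8700 K
k1 = A * exp(-Ea/(R*T1)) = 618264.0390 * exp(-41265.6190/(8.314*309.8230)) = 0.0681933 1/s
k2 = A * exp(-Ea/(R*T2)) = 618264.0390 * exp(-41265.6190/(8.314*331.8700)) = 0.1977 1/s
k2/k1 = 0.1977 / 0.0681933 = 2.8987


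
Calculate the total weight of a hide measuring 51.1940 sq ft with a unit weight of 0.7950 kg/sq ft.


Formula: Weight = area * weight_per_sqft
Substituting: Weight = 51.1940 * 0.7950
Result: 40.6992 kg


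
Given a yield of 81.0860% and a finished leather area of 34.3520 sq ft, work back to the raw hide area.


Formula: raw = finished * 100 / yield
Substituting: raw = 34.3520 * 100 / 81.0860
Result: 42.3649 sq ft


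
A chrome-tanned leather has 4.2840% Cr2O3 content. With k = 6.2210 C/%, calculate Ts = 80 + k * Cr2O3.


Formula: Ts = 80 + k * Cr2O3
Substituting: Ts = 80 + 6.2210 * 4.2840
Result: 106.6508 C


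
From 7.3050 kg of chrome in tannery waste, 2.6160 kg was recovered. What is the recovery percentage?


Formula: Recovery = recovered / input * 100
Substituting: Recovery = 2.6160 / 7.3050 * 100
Result: 35.8111 %


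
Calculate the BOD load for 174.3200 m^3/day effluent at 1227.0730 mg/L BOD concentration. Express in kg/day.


Formula: BOD_load = volume * conc / 1000
Substituting: BOD_load = 174.3200 * 1227.0730 / 1000
Result: 213.9034 kg/day


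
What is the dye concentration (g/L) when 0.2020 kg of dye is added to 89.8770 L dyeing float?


Formula: Conc = dye_mass(kg) / volume(L) * 1000
Substituting: Conc = 0.2020 / 89.8770 * 1000
Result: 2.2475 g/L


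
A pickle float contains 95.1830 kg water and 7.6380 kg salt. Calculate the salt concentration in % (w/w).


Formula: Conc = salt / (water + salt) * 100
Substituting: Conc = 7.6380 / (95.1830 + 7.6380) * 100
Result: 7.4284 %


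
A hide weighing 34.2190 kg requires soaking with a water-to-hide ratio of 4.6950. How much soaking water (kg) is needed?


Formula: Water = hide_weight * ratio
Substituting: Water = 34.2190 * 4.6950
Result: 160.6582 kg


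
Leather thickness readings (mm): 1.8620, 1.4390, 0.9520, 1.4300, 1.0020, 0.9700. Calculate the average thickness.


Formula: Average = sum / n
Substituting: Average = 7.6550 / 6
Result: 1.2758 mm


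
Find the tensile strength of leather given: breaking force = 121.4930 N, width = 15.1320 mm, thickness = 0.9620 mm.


Formula: TS = force / (width * thickness)
Substituting: TS = 121.4930 / (15.1320 * 0.9620)
Result: 8.3460 N/mm^2


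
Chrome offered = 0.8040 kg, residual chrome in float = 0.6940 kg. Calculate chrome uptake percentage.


Formula: Uptake = (offered - residual) / offered * 100
Substituting: Uptake = (0.8040 - 0.6940) / 0.8040 * 100
Result: 13.6816 %


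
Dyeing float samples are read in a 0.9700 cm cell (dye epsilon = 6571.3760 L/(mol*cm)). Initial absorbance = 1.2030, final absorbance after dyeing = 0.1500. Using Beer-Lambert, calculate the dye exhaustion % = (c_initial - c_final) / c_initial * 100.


c_initial = A_i / (epsilon * l) = 1.2030 / (6571.3760 * 0.9700) = 1.8873e-04 mol/L
c_final = A_f / (epsilon * l) = 0.1500 / (6571.3760 * 0.9700) = 2.3532e-05 mol/L
Exhaustion = (c_initial - c_final) / c_initial * 100 = (1.8873e-04 - 2.3532e-05) / 1.8873e-04 * 100 = 87.5312 %


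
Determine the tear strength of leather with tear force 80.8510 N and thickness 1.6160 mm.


Formula: Tear strength = force / thickness
Substituting: Tear strength = 80.8510 / 1.6160
Result: 50.0316 N/mm


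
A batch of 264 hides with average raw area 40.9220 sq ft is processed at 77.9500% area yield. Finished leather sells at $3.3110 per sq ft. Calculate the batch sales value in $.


Raw_total = N * avg_area = 264 * 40.9220 = 10803.4080 sq ft
Finished = Raw_total * yield / 100 = 10803.4080 * 77.9500 / 100 = 8421.2565 sq ft
Value = Finished * price = 8421.2565 * 3.3110 = 27882.7804 $


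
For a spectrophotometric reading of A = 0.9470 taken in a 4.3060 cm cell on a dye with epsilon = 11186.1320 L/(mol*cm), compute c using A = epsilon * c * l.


Formula: c = A / (epsilon * l)
Substituting: c = 0.9470 / (11186.1320 * 4.3060)
Result: 1.9661e-05 mol/L


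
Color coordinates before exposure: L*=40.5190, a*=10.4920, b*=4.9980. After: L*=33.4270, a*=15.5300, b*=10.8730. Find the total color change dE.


dL = -7.0920, da = 5.0380, db = 5.8750
dE = sqrt((-7.0920)^2 + 5.0380^2 + 5.8750^2) = 10.4973


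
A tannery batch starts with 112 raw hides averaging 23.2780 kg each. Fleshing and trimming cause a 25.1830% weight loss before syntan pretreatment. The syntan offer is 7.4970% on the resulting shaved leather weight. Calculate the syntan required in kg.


Total_raw = N * avg_wt = 112 * 23.2780 = 2607.1360 kg
Substrate = Total_raw * (1 - loss/100) = 2607.1360 * (1 - 25.1830/100) = 1950.5809 kg
Syntan = Substrate * pct / 100 = 1950.5809 * 7.4970 / 100 = 146.2351 kg


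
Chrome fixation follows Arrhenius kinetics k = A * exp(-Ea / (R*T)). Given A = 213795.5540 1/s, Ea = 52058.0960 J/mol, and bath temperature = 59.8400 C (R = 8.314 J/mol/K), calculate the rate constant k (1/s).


T_K = T_C + 273.15 = 59.8400 + 273.15 = 332.9900 K
exponent = -Ea / (R * T_K) = -52058.0960 / (8.314 * 332.9900) = -18.8039
k = A * exp(exponent) = 213795.5540 * exp(-18.8039) = 0.00145742 1/s


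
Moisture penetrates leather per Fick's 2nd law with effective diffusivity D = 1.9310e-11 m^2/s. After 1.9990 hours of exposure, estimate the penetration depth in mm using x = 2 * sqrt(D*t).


t = 1.9990 hr * 3600 = 7196.4000 s
D * t = 1.9310e-11 * 7196.4000 = 1.3896e-07
x = 2 * sqrt(D*t) = 2 * sqrt(1.3896e-07) = 7.4555e-04 m = 0.7456 mm


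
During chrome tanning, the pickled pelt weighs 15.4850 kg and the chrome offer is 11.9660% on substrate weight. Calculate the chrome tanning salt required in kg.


Formula: Chrome = substrate * pct / 100
Substituting: Chrome = 15.4850 * 11.9660 / 100
Result: 1.8529 kg


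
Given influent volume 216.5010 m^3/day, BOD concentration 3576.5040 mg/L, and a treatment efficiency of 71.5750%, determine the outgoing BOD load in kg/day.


Load_in = volume * conc / 1000 = 216.5010 * 3576.5040 / 1000 = 774.3167 kg/day
Removed = Load_in * eff / 100 = 774.3167 * 71.5750 / 100 = 554.2172 kg/day
Load_out = Load_in - Removed = 774.3167 - 554.2172 = 220.0995 kg/day


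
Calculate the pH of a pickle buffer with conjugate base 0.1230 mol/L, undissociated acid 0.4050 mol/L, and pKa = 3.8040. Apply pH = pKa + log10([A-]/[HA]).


ratio = [A-] / [HA] = 0.1230 / 0.4050 = 0.3037
log10(ratio) = -0.5175
pH = pKa + log10(ratio) = 3.8040 - 0.5175 = 3.2865


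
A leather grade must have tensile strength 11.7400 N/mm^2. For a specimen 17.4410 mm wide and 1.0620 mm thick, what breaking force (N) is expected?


Formula: F = TS * w * t
Substituting: F = 11.7400 * 17.4410 * 1.0620
Result: 217.4523 N


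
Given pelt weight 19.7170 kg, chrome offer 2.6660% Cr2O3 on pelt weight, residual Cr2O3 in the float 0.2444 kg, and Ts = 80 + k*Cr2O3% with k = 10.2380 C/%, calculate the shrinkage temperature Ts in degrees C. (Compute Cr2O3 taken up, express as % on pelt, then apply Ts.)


Offered = pelt * offer_pct / 100 = 19.7170 * 2.6660 / 100 = 0.5257 kg
Uptake = offered - residual = 0.5257 - 0.2444 = 0.2813 kg
Cr2O3% on pelt = uptake / pelt * 100 = 0.2813 / 19.7170 * 100 = 1.4265 %
Ts = 80 + k * Cr2O3% = 80 + 10.2380 * 1.4265 = 94.6041 C


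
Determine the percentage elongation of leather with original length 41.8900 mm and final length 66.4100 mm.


Formula: Elongation = (Lf - L0) / L0 * 100
Substituting: Elongation = (66.4100 - 41.8900) / 41.8900 * 100
Result: 58.5343 %


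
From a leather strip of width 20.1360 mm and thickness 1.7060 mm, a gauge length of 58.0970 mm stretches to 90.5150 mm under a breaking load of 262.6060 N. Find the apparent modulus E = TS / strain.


TS = F / (w * t) = 262.6060 / (20.1360 * 1.7060) = 7.6446 N/mm^2
strain = (Lf - L0) / L0 = (90.5150 - 58.0970) / 58.0970 = 0.5580
E = TS / strain = 7.6446 / 0.5580 = 13.7000 N/mm^2


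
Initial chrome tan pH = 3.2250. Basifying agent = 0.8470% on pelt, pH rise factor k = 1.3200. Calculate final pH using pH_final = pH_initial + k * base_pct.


Formula: pH_final = pH_initial + k * base_pct
Substituting: pH_final = 3.2250 + 1.3200 * 0.8470
Result: 4.3430


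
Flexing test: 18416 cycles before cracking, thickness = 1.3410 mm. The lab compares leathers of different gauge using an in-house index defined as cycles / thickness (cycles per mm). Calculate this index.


Formula: Index = cycles / thickness
Substituting: Index = 18416 / 1.3410
Result: 13733.0350 cycles/mm


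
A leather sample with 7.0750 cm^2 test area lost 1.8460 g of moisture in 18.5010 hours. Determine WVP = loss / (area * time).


Formula: WVP = loss / (area * time)
Substituting: WVP = 1.8460 / (7.0750 * 18.5010)
Result: 0.014103 g/(cm^2*hr)


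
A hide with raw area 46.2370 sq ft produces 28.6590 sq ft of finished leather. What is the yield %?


Formula: Yield = finished / raw * 100
Substituting: Yield = 28.6590 / 46.2370 * 100
Result: 61.9828 %


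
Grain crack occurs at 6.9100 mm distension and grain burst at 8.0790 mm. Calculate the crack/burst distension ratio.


Formula: Ratio = crack / burst
Substituting: Ratio = 6.9100 / 8.0790
Result: 0.8553


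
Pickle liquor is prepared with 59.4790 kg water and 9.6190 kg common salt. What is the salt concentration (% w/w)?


Formula: Conc = salt / (water + salt) * 100
Substituting: Conc = 9.6190 / (59.4790 + 9.6190) * 100
Result: 13.9208 %


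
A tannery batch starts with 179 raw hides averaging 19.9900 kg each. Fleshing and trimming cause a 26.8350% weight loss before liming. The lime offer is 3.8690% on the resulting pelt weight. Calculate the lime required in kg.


Total_raw = N * avg_wt = 179 * 19.9900 = 3578.2100 kg
Substrate = Total_raw * (1 - loss/100) = 3578.2100 * (1 - 26.8350/100) = 2617.9973 kg
Lime = Substrate * pct / 100 = 2617.9973 * 3.8690 / 100 = 101.2903 kg


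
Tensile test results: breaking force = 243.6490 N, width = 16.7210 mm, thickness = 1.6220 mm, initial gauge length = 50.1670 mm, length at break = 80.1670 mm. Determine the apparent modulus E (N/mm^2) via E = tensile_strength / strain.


TS = F / (w * t) = 243.6490 / (16.7210 * 1.6220) = 8.9836 N/mm^2
strain = (Lf - L0) / L0 = (80.1670 - 50.1670) / 50.1670 = 0.5980
E = TS / strain = 8.9836 / 0.5980 = 15.0227 N/mm^2


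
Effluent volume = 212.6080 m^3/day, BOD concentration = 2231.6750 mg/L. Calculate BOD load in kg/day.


Formula: BOD_load = volume * conc / 1000
Substituting: BOD_load = 212.6080 * 2231.6750 / 1000
Result: 474.4720 kg/day


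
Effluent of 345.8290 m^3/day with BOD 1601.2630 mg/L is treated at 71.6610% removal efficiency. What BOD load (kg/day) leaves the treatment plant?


Load_in = volume * conc / 1000 = 345.8290 * 1601.2630 / 1000 = 553.7632 kg/day
Removed = Load_in * eff / 100 = 553.7632 * 71.6610 / 100 = 396.8322 kg/day
Load_out = Load_in - Removed = 553.7632 - 396.8322 = 156.9309 kg/day


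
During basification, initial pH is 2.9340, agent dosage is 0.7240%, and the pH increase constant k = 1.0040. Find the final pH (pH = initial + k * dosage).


Formula: pH_final = pH_initial + k * base_pct
Substituting: pH_final = 2.9340 + 1.0040 * 0.7240
Result: 3.6609


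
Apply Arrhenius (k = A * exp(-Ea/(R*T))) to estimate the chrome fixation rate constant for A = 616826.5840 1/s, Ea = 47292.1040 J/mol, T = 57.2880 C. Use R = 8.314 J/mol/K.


T_K = T_C + 273.15 = 57.2880 + 273.15 = 330.4380 K
exponent = -Ea / (R * T_K) = -47292.1040 / (8.314 * 330.4380) = -17.2143
k = A * exp(exponent) = 616826.5840 * exp(-17.2143) = 0.0206111 1/s


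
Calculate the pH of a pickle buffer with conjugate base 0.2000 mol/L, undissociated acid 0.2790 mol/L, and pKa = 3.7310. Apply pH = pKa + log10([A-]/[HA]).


ratio = [A-] / [HA] = 0.2000 / 0.2790 = 0.7168
log10(ratio) = -0.1446
pH = pKa + log10(ratio) = 3.7310 - 0.1446 = 3.5864


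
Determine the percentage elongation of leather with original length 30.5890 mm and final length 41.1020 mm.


Formula: Elongation = (Lf - L0) / L0 * 100
Substituting: Elongation = (41.1020 - 30.5890) / 30.5890 * 100
Result: 34.3686 %


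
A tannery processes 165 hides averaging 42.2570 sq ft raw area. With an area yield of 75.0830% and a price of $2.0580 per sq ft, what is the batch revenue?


Raw_total = N * avg_area = 165 * 42.2570 = 6972.4050 sq ft
Finished = Raw_total * yield / 100 = 6972.4050 * 75.0830 / 100 = 5235.0908 sq ft
Value = Finished * price = 5235.0908 * 2.0580 = 10773.8170 $


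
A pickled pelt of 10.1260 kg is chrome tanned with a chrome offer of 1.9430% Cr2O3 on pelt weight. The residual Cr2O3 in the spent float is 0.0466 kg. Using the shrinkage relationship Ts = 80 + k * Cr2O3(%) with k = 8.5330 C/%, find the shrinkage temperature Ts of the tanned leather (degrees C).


Offered = pelt * offer_pct / 100 = 10.1260 * 1.9430 / 100 = 0.1967 kg
Uptake = offered - residual = 0.1967 - 0.0466 = 0.1501 kg
Cr2O3% on pelt = uptake / pelt * 100 = 0.1501 / 10.1260 * 100 = 1.4828 %
Ts = 80 + k * Cr2O3% = 80 + 8.5330 * 1.4828 = 92.6527 C


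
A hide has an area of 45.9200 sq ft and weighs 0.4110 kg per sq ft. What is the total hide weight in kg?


Formula: Weight = area * weight_per_sqft
Substituting: Weight = 45.9200 * 0.4110
Result: 18.8731 kg


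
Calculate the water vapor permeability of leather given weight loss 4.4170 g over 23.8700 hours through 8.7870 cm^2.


Formula: WVP = loss / (area * time)
Substituting: WVP = 4.4170 / (8.7870 * 23.8700)
Result: 0.0210588 g/(cm^2*hr)


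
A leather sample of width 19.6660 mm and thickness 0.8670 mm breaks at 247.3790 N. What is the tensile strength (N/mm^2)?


Formula: TS = force / (width * thickness)
Substituting: TS = 247.3790 / (19.6660 * 0.8670)
Result: 14.5087 N/mm^2


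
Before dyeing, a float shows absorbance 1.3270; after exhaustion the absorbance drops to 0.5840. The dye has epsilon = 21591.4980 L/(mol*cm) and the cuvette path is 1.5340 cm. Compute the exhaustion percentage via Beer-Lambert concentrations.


c_initial = A_i / (epsilon * l) = 1.3270 / (21591.4980 * 1.5340) = 4.0065e-05 mol/L
c_final = A_f / (epsilon * l) = 0.5840 / (21591.4980 * 1.5340) = 1.7632e-05 mol/L
Exhaustion = (c_initial - c_final) / c_initial * 100 = (4.0065e-05 - 1.7632e-05) / 4.0065e-05 * 100 = 55.9910 %


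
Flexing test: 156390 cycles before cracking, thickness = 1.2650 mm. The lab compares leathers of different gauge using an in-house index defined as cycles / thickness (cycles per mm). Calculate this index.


Formula: Index = cycles / thickness
Substituting: Index = 156390 / 1.2650
Result: 123628.4585 cycles/mm


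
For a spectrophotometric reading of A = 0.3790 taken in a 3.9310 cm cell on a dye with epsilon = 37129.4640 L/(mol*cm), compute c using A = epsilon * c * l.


Formula: c = A / (epsilon * l)
Substituting: c = 0.3790 / (37129.4640 * 3.9310)
Result: 2.5967e-06 mol/L
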